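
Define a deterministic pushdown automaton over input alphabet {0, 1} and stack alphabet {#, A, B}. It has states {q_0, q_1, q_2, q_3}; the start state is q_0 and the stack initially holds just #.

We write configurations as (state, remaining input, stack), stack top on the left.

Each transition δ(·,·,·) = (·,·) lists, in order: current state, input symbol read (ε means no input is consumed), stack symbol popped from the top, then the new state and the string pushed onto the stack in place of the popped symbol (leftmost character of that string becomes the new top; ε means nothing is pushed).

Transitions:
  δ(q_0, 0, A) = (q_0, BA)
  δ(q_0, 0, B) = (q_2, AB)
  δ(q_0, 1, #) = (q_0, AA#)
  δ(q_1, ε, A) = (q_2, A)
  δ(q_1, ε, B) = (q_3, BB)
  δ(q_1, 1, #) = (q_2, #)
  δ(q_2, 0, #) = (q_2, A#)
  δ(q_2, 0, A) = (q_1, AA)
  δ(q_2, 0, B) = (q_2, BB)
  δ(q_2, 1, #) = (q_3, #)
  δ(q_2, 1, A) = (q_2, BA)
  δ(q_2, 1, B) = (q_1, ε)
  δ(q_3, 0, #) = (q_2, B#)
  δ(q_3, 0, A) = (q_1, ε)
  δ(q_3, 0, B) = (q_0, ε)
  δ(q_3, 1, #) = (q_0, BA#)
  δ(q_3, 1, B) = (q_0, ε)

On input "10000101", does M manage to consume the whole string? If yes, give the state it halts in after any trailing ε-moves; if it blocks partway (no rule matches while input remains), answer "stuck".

(q_0, 10000101, #)
  read 1, top #: go to q_0, push AA# → (q_0, 0000101, AA#)
  read 0, top A: go to q_0, push BA → (q_0, 000101, BAA#)
  read 0, top B: go to q_2, push AB → (q_2, 00101, ABAA#)
  read 0, top A: go to q_1, push AA → (q_1, 0101, AABAA#)
  ε-move, top A: go to q_2, push A → (q_2, 0101, AABAA#)
  read 0, top A: go to q_1, push AA → (q_1, 101, AAABAA#)
  ε-move, top A: go to q_2, push A → (q_2, 101, AAABAA#)
  read 1, top A: go to q_2, push BA → (q_2, 01, BAAABAA#)
  read 0, top B: go to q_2, push BB → (q_2, 1, BBAAABAA#)
  read 1, top B: go to q_1, push ε → (q_1, ε, BAAABAA#)
  ε-move, top B: go to q_3, push BB → (q_3, ε, BBAAABAA#)
All input consumed; M is in state q_3.

q_3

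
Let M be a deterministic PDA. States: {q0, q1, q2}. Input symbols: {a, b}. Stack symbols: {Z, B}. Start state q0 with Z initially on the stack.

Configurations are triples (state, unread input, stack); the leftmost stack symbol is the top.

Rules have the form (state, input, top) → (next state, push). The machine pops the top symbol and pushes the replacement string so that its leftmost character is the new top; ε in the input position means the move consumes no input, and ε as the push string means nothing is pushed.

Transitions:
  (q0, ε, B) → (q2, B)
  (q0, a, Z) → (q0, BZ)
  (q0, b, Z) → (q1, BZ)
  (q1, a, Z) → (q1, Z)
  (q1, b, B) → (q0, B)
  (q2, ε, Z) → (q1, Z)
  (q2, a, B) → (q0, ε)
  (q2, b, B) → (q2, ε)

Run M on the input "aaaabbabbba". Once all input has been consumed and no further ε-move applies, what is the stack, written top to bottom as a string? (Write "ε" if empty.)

(q0, aaaabbabbba, Z)
  read a, top Z: go to q0, push BZ → (q0, aaabbabbba, BZ)
  ε-move, top B: go to q2, push B → (q2, aaabbabbba, BZ)
  read a, top B: go to q0, push ε → (q0, aabbabbba, Z)
  read a, top Z: go to q0, push BZ → (q0, abbabbba, BZ)
  ε-move, top B: go to q2, push B → (q2, abbabbba, BZ)
  read a, top B: go to q0, push ε → (q0, bbabbba, Z)
  read b, top Z: go to q1, push BZ → (q1, babbba, BZ)
  read b, top B: go to q0, push B → (q0, abbba, BZ)
  ε-move, top B: go to q2, push B → (q2, abbba, BZ)
  read a, top B: go to q0, push ε → (q0, bbba, Z)
  read b, top Z: go to q1, push BZ → (q1, bba, BZ)
  read b, top B: go to q0, push B → (q0, ba, BZ)
  ε-move, top B: go to q2, push B → (q2, ba, BZ)
  read b, top B: go to q2, push ε → (q2, a, Z)
  ε-move, top Z: go to q1, push Z → (q1, a, Z)
  read a, top Z: go to q1, push Z → (q1, ε, Z)
All input consumed in state q1 with stack Z.

Z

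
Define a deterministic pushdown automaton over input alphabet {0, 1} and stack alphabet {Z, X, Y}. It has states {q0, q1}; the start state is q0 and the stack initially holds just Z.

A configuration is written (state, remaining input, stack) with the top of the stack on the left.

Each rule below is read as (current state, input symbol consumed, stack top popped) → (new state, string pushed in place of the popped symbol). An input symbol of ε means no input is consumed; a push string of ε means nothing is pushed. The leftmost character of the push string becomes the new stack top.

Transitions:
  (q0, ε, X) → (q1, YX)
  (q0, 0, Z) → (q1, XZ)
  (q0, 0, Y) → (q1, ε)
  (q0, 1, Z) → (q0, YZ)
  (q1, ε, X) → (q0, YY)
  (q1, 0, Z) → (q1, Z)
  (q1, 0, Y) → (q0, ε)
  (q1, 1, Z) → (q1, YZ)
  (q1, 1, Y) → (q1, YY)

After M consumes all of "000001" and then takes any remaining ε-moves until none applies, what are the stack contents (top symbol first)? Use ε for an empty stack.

YYZ

(q0, 000001, Z)
  read 0, top Z: go to q1, push XZ → (q1, 00001, XZ)
  ε-move, top X: go to q0, push YY → (q0, 00001, YYZ)
  read 0, top Y: go to q1, push ε → (q1, 0001, YZ)
  read 0, top Y: go to q0, push ε → (q0, 001, Z)
  read 0, top Z: go to q1, push XZ → (q1, 01, XZ)
  ε-move, top X: go to q0, push YY → (q0, 01, YYZ)
  read 0, top Y: go to q1, push ε → (q1, 1, YZ)
  read 1, top Y: go to q1, push YY → (q1, ε, YYZ)
All input consumed in state q1 with stack YYZ.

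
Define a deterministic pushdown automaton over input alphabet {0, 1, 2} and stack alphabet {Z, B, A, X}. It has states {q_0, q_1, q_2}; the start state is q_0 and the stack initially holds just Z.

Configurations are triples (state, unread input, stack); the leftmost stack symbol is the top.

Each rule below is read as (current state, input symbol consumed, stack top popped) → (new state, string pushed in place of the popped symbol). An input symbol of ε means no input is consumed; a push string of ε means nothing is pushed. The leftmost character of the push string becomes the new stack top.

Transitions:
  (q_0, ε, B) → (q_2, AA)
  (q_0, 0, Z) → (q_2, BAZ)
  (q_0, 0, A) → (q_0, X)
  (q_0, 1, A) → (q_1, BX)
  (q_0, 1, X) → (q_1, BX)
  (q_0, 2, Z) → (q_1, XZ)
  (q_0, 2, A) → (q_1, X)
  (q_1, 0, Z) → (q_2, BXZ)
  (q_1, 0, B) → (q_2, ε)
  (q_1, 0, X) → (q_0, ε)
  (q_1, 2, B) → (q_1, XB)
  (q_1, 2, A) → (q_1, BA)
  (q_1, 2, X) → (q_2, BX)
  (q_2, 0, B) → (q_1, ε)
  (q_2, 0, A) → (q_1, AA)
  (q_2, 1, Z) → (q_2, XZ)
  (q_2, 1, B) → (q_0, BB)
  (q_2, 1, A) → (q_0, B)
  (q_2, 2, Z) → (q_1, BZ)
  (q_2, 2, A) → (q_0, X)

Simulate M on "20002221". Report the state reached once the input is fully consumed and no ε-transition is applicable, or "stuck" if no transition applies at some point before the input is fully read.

q_2

(q_0, 20002221, Z) ⊢ (q_1, 0002221, XZ) ⊢ (q_0, 002221, Z) ⊢ (q_2, 02221, BAZ) ⊢ (q_1, 2221, AZ) ⊢ (q_1, 221, BAZ) ⊢ (q_1, 21, XBAZ) ⊢ (q_2, 1, BXBAZ) ⊢ (q_0, ε, BBXBAZ) ⊢ (q_2, ε, AABXBAZ)
All input consumed; M is in state q_2.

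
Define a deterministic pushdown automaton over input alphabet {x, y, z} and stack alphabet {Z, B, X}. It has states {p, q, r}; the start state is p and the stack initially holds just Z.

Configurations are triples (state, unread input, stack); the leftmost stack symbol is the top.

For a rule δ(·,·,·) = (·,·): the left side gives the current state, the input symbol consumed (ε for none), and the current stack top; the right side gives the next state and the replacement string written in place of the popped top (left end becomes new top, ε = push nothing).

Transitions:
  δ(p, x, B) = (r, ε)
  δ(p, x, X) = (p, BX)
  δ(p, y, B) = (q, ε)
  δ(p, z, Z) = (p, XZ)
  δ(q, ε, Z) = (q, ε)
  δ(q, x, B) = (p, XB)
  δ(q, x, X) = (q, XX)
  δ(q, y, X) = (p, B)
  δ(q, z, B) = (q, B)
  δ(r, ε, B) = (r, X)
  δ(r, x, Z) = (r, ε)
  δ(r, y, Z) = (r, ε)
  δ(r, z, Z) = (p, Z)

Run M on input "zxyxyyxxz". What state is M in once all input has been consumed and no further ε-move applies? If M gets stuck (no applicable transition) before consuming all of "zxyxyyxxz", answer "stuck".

stuck

(p, zxyxyyxxz, Z) ⊢ (p, xyxyyxxz, XZ) ⊢ (p, yxyyxxz, BXZ) ⊢ (q, xyyxxz, XZ) ⊢ (q, yyxxz, XXZ) ⊢ (p, yxxz, BXZ) ⊢ (q, xxz, XZ) ⊢ (q, xz, XXZ) ⊢ (q, z, XXXZ)
No transition for (q, z, top X); M blocks with input z remaining.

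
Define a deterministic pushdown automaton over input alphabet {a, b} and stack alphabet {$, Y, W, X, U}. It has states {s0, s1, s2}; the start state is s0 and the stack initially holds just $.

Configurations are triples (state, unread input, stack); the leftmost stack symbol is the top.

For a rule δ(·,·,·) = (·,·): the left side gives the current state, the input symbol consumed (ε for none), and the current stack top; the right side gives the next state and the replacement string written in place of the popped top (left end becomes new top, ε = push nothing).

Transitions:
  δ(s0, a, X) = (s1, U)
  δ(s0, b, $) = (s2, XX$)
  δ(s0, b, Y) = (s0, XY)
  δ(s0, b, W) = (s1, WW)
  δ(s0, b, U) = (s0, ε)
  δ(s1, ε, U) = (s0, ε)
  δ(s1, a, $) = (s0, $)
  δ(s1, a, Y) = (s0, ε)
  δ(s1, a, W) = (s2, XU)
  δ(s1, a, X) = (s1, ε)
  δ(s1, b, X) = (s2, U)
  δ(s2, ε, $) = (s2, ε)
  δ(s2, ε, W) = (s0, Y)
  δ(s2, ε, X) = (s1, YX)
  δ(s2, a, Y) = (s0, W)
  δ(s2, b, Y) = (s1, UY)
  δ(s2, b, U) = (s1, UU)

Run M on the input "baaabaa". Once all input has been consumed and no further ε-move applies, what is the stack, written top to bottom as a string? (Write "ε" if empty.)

X$

(s0, baaabaa, $)
  read b, top $: go to s2, push XX$ → (s2, aaabaa, XX$)
  ε-move, top X: go to s1, push YX → (s1, aaabaa, YXX$)
  read a, top Y: go to s0, push ε → (s0, aabaa, XX$)
  read a, top X: go to s1, push U → (s1, abaa, UX$)
  ε-move, top U: go to s0, push ε → (s0, abaa, X$)
  read a, top X: go to s1, push U → (s1, baa, U$)
  ε-move, top U: go to s0, push ε → (s0, baa, $)
  read b, top $: go to s2, push XX$ → (s2, aa, XX$)
  ε-move, top X: go to s1, push YX → (s1, aa, YXX$)
  read a, top Y: go to s0, push ε → (s0, a, XX$)
  read a, top X: go to s1, push U → (s1, ε, UX$)
  ε-move, top U: go to s0, push ε → (s0, ε, X$)
All input consumed in state s0 with stack X$.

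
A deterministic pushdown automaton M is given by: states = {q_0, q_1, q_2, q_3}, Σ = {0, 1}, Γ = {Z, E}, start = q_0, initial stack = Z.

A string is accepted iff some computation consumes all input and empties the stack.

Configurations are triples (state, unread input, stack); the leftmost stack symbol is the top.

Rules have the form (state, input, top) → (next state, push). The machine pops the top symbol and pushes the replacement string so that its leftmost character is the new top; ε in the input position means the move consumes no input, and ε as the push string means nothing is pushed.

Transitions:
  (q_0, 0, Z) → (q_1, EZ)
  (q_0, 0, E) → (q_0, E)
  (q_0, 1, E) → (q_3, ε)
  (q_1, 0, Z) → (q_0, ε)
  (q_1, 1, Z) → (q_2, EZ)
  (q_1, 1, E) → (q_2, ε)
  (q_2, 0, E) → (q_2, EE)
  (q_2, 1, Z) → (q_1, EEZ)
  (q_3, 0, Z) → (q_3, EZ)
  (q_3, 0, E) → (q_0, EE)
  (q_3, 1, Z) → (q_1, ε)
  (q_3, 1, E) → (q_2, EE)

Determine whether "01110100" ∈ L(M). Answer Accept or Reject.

Reject

(q_0, 01110100, Z)
  read 0, top Z: go to q_1, push EZ → (q_1, 1110100, EZ)
  read 1, top E: go to q_2, push ε → (q_2, 110100, Z)
  read 1, top Z: go to q_1, push EEZ → (q_1, 10100, EEZ)
  read 1, top E: go to q_2, push ε → (q_2, 0100, EZ)
  read 0, top E: go to q_2, push EE → (q_2, 100, EEZ)
No transition applies at (q_2, 100, EEZ); input not fully consumed.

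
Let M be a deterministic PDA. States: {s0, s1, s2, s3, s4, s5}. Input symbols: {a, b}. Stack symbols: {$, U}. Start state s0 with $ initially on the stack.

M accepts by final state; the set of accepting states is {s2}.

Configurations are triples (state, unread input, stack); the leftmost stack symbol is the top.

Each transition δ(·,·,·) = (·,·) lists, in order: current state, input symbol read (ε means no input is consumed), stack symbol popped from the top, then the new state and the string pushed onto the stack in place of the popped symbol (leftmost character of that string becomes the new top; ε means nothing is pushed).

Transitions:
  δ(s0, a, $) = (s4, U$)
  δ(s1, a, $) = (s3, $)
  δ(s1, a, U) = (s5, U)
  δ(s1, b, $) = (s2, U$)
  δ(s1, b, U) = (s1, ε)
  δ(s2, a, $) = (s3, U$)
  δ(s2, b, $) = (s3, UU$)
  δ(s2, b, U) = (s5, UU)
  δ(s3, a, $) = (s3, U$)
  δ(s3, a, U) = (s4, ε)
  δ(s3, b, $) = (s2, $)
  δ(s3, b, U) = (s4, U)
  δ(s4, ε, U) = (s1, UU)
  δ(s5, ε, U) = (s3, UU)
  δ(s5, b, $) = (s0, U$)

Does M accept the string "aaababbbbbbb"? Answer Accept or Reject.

Reject

(s0, aaababbbbbbb, $)
  read a, top $: go to s4, push U$ → (s4, aababbbbbbb, U$)
  ε-move, top U: go to s1, push UU → (s1, aababbbbbbb, UU$)
  read a, top U: go to s5, push U → (s5, ababbbbbbb, UU$)
  ε-move, top U: go to s3, push UU → (s3, ababbbbbbb, UUU$)
  read a, top U: go to s4, push ε → (s4, babbbbbbb, UU$)
  ε-move, top U: go to s1, push UU → (s1, babbbbbbb, UUU$)
  read b, top U: go to s1, push ε → (s1, abbbbbbb, UU$)
  read a, top U: go to s5, push U → (s5, bbbbbbb, UU$)
  ε-move, top U: go to s3, push UU → (s3, bbbbbbb, UUU$)
  read b, top U: go to s4, push U → (s4, bbbbbb, UUU$)
  ε-move, top U: go to s1, push UU → (s1, bbbbbb, UUUU$)
  read b, top U: go to s1, push ε → (s1, bbbbb, UUU$)
  read b, top U: go to s1, push ε → (s1, bbbb, UU$)
  read b, top U: go to s1, push ε → (s1, bbb, U$)
  read b, top U: go to s1, push ε → (s1, bb, $)
  read b, top $: go to s2, push U$ → (s2, b, U$)
  read b, top U: go to s5, push UU → (s5, ε, UU$)
  ε-move, top U: go to s3, push UU → (s3, ε, UUU$)
All input consumed; state s3 ∉ F and no further ε-move applies.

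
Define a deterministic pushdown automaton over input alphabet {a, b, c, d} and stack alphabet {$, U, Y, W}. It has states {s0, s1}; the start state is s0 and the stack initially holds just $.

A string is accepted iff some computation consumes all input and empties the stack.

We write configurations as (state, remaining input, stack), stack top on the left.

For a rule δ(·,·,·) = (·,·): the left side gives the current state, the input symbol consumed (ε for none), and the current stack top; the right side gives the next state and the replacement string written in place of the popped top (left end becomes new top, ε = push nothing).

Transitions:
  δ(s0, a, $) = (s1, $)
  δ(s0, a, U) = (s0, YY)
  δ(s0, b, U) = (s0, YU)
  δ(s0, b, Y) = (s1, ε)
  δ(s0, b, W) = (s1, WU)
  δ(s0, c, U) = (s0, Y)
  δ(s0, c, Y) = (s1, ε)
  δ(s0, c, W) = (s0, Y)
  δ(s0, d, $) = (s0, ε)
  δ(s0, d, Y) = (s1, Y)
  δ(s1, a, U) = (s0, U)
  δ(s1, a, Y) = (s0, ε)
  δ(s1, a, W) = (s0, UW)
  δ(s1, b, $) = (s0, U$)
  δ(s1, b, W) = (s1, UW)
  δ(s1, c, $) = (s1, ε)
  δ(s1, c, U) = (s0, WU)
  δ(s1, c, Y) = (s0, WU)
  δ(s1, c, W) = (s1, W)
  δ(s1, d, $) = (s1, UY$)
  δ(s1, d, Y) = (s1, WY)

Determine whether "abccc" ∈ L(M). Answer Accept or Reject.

(s0, abccc, $)
  read a, top $: go to s1, push $ → (s1, bccc, $)
  read b, top $: go to s0, push U$ → (s0, ccc, U$)
  read c, top U: go to s0, push Y → (s0, cc, Y$)
  read c, top Y: go to s1, push ε → (s1, c, $)
  read c, top $: go to s1, push ε → (s1, ε, ε)
All input consumed and the stack is empty.

Accept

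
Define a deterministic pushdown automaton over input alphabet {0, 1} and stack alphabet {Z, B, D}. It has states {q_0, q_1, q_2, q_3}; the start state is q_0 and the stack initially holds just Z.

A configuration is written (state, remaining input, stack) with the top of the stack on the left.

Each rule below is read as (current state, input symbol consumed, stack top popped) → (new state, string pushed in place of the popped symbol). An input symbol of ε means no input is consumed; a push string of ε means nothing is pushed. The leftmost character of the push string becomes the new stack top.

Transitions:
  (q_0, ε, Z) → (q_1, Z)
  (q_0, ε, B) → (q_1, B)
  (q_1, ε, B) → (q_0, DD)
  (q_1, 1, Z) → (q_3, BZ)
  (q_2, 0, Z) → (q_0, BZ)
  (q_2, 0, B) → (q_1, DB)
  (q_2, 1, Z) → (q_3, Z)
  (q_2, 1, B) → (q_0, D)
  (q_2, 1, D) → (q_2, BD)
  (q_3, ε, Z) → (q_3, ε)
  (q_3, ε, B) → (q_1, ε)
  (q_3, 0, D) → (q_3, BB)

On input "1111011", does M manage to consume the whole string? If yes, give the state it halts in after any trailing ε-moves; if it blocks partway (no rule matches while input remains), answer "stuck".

(q_0, 1111011, Z)
  ε-move, top Z: go to q_1, push Z → (q_1, 1111011, Z)
  read 1, top Z: go to q_3, push BZ → (q_3, 111011, BZ)
  ε-move, top B: go to q_1, push ε → (q_1, 111011, Z)
  read 1, top Z: go to q_3, push BZ → (q_3, 11011, BZ)
  ε-move, top B: go to q_1, push ε → (q_1, 11011, Z)
  read 1, top Z: go to q_3, push BZ → (q_3, 1011, BZ)
  ε-move, top B: go to q_1, push ε → (q_1, 1011, Z)
  read 1, top Z: go to q_3, push BZ → (q_3, 011, BZ)
  ε-move, top B: go to q_1, push ε → (q_1, 011, Z)
No transition for (q_1, 0, top Z); M blocks with input 011 remaining.

stuck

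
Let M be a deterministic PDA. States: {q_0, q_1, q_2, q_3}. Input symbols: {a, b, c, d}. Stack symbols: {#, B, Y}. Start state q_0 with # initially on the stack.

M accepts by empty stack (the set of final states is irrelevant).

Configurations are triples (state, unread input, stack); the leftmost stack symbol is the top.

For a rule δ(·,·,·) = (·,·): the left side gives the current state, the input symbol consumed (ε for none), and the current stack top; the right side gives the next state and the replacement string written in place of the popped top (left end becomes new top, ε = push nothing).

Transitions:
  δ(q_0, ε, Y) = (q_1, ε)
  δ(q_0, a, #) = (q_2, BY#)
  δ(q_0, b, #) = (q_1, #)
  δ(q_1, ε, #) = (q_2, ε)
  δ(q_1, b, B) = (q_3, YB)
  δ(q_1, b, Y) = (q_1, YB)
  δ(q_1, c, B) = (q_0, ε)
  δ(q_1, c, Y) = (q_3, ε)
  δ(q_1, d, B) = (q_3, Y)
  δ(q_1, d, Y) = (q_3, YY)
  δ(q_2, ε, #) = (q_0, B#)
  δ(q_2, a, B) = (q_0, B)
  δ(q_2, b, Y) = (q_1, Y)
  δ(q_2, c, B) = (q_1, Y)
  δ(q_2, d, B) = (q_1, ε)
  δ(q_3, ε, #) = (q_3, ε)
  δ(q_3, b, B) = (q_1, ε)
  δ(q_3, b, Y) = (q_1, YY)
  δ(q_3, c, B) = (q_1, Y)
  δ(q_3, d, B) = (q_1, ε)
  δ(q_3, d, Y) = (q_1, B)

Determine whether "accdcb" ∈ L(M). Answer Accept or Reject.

Accept

(q_0, accdcb, #) ⊢ (q_2, ccdcb, BY#) ⊢ (q_1, cdcb, YY#) ⊢ (q_3, dcb, Y#) ⊢ (q_1, cb, B#) ⊢ (q_0, b, #) ⊢ (q_1, ε, #) ⊢ (q_2, ε, ε)
All input consumed and the stack is empty.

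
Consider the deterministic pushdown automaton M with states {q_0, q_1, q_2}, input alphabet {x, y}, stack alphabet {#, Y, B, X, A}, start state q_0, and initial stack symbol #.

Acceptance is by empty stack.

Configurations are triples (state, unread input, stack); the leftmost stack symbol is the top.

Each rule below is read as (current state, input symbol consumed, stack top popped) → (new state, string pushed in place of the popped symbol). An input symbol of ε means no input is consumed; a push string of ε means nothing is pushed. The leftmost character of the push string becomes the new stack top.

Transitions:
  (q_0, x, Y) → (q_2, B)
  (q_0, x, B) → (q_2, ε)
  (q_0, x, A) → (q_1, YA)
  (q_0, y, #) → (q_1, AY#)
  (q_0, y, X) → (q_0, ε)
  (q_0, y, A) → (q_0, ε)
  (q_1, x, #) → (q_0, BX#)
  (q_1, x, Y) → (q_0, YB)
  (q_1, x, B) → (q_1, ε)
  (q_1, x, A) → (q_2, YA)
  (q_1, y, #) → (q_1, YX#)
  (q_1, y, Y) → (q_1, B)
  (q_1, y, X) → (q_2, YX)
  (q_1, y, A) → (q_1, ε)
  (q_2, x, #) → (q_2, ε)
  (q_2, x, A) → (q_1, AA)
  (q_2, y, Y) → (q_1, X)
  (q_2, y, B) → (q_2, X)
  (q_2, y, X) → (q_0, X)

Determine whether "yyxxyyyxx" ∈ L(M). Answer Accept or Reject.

(q_0, yyxxyyyxx, #) ⊢ (q_1, yxxyyyxx, AY#) ⊢ (q_1, xxyyyxx, Y#) ⊢ (q_0, xyyyxx, YB#) ⊢ (q_2, yyyxx, BB#) ⊢ (q_2, yyxx, XB#) ⊢ (q_0, yxx, XB#) ⊢ (q_0, xx, B#) ⊢ (q_2, x, #) ⊢ (q_2, ε, ε)
All input consumed and the stack is empty.

Accept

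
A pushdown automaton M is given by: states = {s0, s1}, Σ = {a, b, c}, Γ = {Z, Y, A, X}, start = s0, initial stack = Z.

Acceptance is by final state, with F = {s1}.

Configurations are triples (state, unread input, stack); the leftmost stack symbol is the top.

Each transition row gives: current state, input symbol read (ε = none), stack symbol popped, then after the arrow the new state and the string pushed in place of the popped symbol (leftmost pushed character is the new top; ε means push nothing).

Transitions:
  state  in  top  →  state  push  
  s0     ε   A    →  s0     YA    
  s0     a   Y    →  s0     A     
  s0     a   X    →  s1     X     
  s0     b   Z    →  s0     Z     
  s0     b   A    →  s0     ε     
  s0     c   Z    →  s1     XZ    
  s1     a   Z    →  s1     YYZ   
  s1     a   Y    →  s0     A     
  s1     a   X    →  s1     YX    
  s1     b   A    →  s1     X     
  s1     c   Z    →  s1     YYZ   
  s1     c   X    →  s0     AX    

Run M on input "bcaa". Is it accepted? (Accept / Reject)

Reject

No computation consumes all input and reaches a final state.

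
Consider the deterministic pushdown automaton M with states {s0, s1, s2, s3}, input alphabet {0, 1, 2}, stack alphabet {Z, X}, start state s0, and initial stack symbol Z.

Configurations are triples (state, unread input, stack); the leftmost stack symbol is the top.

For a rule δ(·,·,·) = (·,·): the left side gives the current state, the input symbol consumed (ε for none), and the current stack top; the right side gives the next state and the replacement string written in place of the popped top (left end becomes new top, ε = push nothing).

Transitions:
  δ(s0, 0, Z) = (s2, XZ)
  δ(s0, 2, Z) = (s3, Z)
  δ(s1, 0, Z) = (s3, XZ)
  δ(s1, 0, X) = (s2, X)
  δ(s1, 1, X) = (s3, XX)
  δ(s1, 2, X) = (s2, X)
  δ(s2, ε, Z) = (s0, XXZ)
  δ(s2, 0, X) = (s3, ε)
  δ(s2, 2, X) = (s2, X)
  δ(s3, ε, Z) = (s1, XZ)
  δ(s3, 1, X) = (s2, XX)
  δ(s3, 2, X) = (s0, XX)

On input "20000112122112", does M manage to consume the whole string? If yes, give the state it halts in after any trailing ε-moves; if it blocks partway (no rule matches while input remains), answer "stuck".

stuck

(s0, 20000112122112, Z)
  read 2, top Z: go to s3, push Z → (s3, 0000112122112, Z)
  ε-move, top Z: go to s1, push XZ → (s1, 0000112122112, XZ)
  read 0, top X: go to s2, push X → (s2, 000112122112, XZ)
  read 0, top X: go to s3, push ε → (s3, 00112122112, Z)
  ε-move, top Z: go to s1, push XZ → (s1, 00112122112, XZ)
  read 0, top X: go to s2, push X → (s2, 0112122112, XZ)
  read 0, top X: go to s3, push ε → (s3, 112122112, Z)
  ε-move, top Z: go to s1, push XZ → (s1, 112122112, XZ)
  read 1, top X: go to s3, push XX → (s3, 12122112, XXZ)
  read 1, top X: go to s2, push XX → (s2, 2122112, XXXZ)
  read 2, top X: go to s2, push X → (s2, 122112, XXXZ)
No transition for (s2, 1, top X); M blocks with input 122112 remaining.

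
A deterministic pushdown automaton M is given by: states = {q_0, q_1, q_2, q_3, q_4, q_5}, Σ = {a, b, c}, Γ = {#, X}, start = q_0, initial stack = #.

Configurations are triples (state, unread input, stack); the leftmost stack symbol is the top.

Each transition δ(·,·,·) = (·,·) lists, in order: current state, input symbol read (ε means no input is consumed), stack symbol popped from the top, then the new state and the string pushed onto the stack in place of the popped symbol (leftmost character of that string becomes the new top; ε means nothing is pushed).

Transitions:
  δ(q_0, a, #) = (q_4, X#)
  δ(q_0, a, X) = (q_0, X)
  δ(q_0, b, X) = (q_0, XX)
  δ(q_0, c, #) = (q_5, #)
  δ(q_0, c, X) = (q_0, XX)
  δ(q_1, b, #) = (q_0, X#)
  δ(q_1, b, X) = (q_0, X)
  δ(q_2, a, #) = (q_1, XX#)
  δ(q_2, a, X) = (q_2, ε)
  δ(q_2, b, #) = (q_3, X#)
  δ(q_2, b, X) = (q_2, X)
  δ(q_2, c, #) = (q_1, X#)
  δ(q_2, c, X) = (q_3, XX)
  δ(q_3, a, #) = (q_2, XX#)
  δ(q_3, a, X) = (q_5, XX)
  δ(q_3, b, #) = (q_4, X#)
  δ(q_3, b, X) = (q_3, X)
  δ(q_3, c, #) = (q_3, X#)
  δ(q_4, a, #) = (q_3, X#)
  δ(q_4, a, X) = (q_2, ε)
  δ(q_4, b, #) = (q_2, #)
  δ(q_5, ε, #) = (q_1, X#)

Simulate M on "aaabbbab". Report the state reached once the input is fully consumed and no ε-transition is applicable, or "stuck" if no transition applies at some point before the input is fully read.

(q_0, aaabbbab, #)
  read a, top #: go to q_4, push X# → (q_4, aabbbab, X#)
  read a, top X: go to q_2, push ε → (q_2, abbbab, #)
  read a, top #: go to q_1, push XX# → (q_1, bbbab, XX#)
  read b, top X: go to q_0, push X → (q_0, bbab, XX#)
  read b, top X: go to q_0, push XX → (q_0, bab, XXX#)
  read b, top X: go to q_0, push XX → (q_0, ab, XXXX#)
  read a, top X: go to q_0, push X → (q_0, b, XXXX#)
  read b, top X: go to q_0, push XX → (q_0, ε, XXXXX#)
All input consumed; M is in state q_0.

q_0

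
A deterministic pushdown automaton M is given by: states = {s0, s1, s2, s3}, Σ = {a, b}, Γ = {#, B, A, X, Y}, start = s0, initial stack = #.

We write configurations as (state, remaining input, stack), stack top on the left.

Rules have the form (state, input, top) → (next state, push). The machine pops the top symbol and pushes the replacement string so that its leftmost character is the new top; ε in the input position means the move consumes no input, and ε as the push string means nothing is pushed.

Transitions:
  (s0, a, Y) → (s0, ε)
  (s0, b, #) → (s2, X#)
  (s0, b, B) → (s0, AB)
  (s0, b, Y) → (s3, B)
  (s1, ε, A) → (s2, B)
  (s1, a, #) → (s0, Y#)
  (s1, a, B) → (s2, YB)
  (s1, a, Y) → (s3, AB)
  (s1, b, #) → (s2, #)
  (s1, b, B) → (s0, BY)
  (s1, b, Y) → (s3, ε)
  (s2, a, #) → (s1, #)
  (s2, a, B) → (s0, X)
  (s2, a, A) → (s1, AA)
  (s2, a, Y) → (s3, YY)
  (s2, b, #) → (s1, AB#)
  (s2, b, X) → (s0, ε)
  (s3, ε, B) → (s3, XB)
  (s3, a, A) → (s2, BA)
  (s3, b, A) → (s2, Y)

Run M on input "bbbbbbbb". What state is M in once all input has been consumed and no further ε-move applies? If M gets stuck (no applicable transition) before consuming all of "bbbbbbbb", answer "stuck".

s0

(s0, bbbbbbbb, #)
  read b, top #: go to s2, push X# → (s2, bbbbbbb, X#)
  read b, top X: go to s0, push ε → (s0, bbbbbb, #)
  read b, top #: go to s2, push X# → (s2, bbbbb, X#)
  read b, top X: go to s0, push ε → (s0, bbbb, #)
  read b, top #: go to s2, push X# → (s2, bbb, X#)
  read b, top X: go to s0, push ε → (s0, bb, #)
  read b, top #: go to s2, push X# → (s2, b, X#)
  read b, top X: go to s0, push ε → (s0, ε, #)
All input consumed; M is in state s0.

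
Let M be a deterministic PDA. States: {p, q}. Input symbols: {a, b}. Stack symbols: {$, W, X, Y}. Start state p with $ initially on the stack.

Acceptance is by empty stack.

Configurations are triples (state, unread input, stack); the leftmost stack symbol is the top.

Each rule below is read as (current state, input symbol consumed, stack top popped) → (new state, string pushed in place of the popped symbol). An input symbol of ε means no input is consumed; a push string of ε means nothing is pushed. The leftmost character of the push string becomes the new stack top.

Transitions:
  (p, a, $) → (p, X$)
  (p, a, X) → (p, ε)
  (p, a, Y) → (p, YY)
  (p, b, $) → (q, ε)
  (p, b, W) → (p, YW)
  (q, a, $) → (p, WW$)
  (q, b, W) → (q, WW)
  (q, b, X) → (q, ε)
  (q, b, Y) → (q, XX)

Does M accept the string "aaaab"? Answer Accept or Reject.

(p, aaaab, $) ⊢ (p, aaab, X$) ⊢ (p, aab, $) ⊢ (p, ab, X$) ⊢ (p, b, $) ⊢ (q, ε, ε)
All input consumed and the stack is empty.

Accept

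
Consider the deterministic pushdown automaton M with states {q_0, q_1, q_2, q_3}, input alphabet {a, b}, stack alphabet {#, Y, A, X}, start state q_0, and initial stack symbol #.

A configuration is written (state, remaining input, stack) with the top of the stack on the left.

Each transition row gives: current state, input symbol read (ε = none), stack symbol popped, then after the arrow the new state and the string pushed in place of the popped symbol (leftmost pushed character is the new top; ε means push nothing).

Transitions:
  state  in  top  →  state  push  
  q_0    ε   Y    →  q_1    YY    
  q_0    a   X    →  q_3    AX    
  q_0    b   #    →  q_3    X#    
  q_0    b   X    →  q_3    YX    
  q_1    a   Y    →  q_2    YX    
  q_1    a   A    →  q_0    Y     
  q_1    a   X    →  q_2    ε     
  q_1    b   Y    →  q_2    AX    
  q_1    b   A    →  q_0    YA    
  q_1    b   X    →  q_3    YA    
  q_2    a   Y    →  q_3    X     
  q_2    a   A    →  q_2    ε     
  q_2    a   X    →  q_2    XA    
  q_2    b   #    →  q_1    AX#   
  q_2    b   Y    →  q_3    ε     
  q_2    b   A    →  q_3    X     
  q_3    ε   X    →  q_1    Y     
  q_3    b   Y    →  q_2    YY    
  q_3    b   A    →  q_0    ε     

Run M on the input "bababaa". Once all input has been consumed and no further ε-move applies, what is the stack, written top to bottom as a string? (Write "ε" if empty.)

(q_0, bababaa, #)
  read b, top #: go to q_3, push X# → (q_3, ababaa, X#)
  ε-move, top X: go to q_1, push Y → (q_1, ababaa, Y#)
  read a, top Y: go to q_2, push YX → (q_2, babaa, YX#)
  read b, top Y: go to q_3, push ε → (q_3, abaa, X#)
  ε-move, top X: go to q_1, push Y → (q_1, abaa, Y#)
  read a, top Y: go to q_2, push YX → (q_2, baa, YX#)
  read b, top Y: go to q_3, push ε → (q_3, aa, X#)
  ε-move, top X: go to q_1, push Y → (q_1, aa, Y#)
  read a, top Y: go to q_2, push YX → (q_2, a, YX#)
  read a, top Y: go to q_3, push X → (q_3, ε, XX#)
  ε-move, top X: go to q_1, push Y → (q_1, ε, YX#)
All input consumed in state q_1 with stack YX#.

YX#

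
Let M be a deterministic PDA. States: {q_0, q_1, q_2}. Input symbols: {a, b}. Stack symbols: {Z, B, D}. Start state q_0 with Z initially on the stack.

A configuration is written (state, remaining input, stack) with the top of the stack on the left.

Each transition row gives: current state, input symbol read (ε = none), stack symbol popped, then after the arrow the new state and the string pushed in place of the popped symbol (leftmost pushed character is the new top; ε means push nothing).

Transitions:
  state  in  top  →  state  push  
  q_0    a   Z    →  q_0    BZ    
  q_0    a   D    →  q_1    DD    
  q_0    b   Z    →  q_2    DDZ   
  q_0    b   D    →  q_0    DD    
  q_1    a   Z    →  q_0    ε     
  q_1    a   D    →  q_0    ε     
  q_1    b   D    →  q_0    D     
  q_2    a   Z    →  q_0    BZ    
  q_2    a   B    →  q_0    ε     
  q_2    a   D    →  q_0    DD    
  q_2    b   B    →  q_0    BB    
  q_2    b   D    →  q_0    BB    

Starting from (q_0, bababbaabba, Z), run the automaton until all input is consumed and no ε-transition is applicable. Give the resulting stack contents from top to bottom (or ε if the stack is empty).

(q_0, bababbaabba, Z) ⊢ (q_2, ababbaabba, DDZ) ⊢ (q_0, babbaabba, DDDZ) ⊢ (q_0, abbaabba, DDDDZ) ⊢ (q_1, bbaabba, DDDDDZ) ⊢ (q_0, baabba, DDDDDZ) ⊢ (q_0, aabba, DDDDDDZ) ⊢ (q_1, abba, DDDDDDDZ) ⊢ (q_0, bba, DDDDDDZ) ⊢ (q_0, ba, DDDDDDDZ) ⊢ (q_0, a, DDDDDDDDZ) ⊢ (q_1, ε, DDDDDDDDDZ)
All input consumed in state q_1 with stack DDDDDDDDDZ.

DDDDDDDDDZ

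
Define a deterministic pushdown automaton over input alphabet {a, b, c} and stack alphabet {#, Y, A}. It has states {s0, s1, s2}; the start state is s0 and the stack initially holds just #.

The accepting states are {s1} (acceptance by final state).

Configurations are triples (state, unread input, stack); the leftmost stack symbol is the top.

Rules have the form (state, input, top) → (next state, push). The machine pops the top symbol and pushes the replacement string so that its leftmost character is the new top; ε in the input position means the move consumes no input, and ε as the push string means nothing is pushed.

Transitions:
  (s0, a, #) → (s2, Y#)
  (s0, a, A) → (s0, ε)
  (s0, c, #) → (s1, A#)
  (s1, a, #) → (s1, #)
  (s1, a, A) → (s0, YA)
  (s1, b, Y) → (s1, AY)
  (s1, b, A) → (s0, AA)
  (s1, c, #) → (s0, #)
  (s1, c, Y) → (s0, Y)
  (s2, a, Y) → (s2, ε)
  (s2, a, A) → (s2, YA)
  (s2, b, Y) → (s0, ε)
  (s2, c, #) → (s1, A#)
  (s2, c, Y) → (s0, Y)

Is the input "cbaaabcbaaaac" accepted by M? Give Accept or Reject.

(s0, cbaaabcbaaaac, #) ⊢ (s1, baaabcbaaaac, A#) ⊢ (s0, aaabcbaaaac, AA#) ⊢ (s0, aabcbaaaac, A#) ⊢ (s0, abcbaaaac, #) ⊢ (s2, bcbaaaac, Y#) ⊢ (s0, cbaaaac, #) ⊢ (s1, baaaac, A#) ⊢ (s0, aaaac, AA#) ⊢ (s0, aaac, A#) ⊢ (s0, aac, #) ⊢ (s2, ac, Y#) ⊢ (s2, c, #) ⊢ (s1, ε, A#)
All input consumed; state s1 ∈ F.

Accept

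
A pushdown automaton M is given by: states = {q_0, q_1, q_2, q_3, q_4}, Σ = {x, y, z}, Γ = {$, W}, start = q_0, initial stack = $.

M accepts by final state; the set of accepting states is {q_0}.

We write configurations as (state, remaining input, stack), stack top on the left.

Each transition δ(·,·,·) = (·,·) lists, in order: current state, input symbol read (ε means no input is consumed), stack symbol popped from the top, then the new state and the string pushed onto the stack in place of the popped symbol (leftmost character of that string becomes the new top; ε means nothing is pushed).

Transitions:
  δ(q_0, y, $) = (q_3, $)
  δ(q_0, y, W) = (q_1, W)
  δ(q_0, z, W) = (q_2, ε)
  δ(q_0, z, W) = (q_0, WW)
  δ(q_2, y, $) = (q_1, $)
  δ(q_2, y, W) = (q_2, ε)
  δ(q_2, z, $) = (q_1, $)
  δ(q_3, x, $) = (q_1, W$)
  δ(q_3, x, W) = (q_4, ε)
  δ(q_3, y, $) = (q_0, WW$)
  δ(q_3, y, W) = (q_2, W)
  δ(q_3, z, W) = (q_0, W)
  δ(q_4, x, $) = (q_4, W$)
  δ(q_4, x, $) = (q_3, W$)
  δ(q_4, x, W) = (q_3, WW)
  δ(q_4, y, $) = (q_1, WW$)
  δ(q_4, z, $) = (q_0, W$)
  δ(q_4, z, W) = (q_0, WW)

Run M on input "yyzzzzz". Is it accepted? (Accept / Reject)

Accept

One accepting computation: (q_0, yyzzzzz, $) ⊢ (q_3, yzzzzz, $) ⊢ (q_0, zzzzz, WW$) ⊢ (q_0, zzzz, WWW$) ⊢ (q_0, zzz, WWWW$) ⊢ (q_0, zz, WWWWW$) ⊢ (q_0, z, WWWWWW$) ⊢ (q_0, ε, WWWWWWW$)
All input consumed and state q_0 ∈ F.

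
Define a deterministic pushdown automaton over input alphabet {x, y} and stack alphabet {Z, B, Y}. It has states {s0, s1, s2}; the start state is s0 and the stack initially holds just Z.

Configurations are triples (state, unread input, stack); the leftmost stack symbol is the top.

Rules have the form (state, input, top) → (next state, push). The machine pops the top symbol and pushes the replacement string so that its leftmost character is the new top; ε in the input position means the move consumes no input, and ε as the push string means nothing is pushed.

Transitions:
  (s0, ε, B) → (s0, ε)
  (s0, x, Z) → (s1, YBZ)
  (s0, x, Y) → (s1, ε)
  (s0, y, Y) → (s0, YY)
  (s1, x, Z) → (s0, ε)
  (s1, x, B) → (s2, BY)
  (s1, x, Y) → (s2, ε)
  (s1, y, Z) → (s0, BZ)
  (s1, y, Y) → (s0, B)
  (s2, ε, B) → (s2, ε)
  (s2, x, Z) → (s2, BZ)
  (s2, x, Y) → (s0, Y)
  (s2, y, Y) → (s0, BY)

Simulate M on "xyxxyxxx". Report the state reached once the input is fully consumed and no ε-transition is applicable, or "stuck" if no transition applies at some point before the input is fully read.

stuck

(s0, xyxxyxxx, Z)
  read x, top Z: go to s1, push YBZ → (s1, yxxyxxx, YBZ)
  read y, top Y: go to s0, push B → (s0, xxyxxx, BBZ)
  ε-move, top B: go to s0, push ε → (s0, xxyxxx, BZ)
  ε-move, top B: go to s0, push ε → (s0, xxyxxx, Z)
  read x, top Z: go to s1, push YBZ → (s1, xyxxx, YBZ)
  read x, top Y: go to s2, push ε → (s2, yxxx, BZ)
  ε-move, top B: go to s2, push ε → (s2, yxxx, Z)
No transition for (s2, y, top Z); M blocks with input yxxx remaining.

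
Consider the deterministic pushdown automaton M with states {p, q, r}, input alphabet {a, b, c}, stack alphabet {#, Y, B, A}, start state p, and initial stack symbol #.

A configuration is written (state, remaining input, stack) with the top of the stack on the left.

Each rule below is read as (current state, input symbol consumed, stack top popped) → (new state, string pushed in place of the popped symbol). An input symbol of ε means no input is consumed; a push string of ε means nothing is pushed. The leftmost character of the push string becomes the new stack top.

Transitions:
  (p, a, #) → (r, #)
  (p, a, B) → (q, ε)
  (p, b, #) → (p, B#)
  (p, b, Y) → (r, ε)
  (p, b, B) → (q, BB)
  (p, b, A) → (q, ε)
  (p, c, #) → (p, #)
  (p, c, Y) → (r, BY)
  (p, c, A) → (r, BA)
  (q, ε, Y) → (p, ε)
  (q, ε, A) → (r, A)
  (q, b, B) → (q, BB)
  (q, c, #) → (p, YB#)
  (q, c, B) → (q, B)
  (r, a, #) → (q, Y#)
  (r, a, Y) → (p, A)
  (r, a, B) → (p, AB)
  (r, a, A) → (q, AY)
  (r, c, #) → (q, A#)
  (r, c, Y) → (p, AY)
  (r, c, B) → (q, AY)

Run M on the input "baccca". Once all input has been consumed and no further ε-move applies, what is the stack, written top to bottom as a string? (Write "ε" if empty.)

AYYYB#

(p, baccca, #)
  read b, top #: go to p, push B# → (p, accca, B#)
  read a, top B: go to q, push ε → (q, ccca, #)
  read c, top #: go to p, push YB# → (p, cca, YB#)
  read c, top Y: go to r, push BY → (r, ca, BYB#)
  read c, top B: go to q, push AY → (q, a, AYYB#)
  ε-move, top A: go to r, push A → (r, a, AYYB#)
  read a, top A: go to q, push AY → (q, ε, AYYYB#)
  ε-move, top A: go to r, push A → (r, ε, AYYYB#)
All input consumed in state r with stack AYYYB#.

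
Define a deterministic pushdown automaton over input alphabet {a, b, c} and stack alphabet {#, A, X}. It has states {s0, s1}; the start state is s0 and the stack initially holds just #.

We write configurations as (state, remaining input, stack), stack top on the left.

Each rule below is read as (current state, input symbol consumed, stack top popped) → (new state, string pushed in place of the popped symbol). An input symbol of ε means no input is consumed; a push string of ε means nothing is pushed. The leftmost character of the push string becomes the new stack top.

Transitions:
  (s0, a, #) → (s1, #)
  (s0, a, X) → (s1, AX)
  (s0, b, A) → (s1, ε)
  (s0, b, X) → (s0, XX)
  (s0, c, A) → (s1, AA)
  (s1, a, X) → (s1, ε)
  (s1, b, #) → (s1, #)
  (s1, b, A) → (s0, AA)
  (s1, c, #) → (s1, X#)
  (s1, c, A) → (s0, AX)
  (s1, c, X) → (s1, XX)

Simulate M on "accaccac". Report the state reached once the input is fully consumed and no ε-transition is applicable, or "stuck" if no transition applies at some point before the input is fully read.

s1

(s0, accaccac, #)
  read a, top #: go to s1, push # → (s1, ccaccac, #)
  read c, top #: go to s1, push X# → (s1, caccac, X#)
  read c, top X: go to s1, push XX → (s1, accac, XX#)
  read a, top X: go to s1, push ε → (s1, ccac, X#)
  read c, top X: go to s1, push XX → (s1, cac, XX#)
  read c, top X: go to s1, push XX → (s1, ac, XXX#)
  read a, top X: go to s1, push ε → (s1, c, XX#)
  read c, top X: go to s1, push XX → (s1, ε, XXX#)
All input consumed; M is in state s1.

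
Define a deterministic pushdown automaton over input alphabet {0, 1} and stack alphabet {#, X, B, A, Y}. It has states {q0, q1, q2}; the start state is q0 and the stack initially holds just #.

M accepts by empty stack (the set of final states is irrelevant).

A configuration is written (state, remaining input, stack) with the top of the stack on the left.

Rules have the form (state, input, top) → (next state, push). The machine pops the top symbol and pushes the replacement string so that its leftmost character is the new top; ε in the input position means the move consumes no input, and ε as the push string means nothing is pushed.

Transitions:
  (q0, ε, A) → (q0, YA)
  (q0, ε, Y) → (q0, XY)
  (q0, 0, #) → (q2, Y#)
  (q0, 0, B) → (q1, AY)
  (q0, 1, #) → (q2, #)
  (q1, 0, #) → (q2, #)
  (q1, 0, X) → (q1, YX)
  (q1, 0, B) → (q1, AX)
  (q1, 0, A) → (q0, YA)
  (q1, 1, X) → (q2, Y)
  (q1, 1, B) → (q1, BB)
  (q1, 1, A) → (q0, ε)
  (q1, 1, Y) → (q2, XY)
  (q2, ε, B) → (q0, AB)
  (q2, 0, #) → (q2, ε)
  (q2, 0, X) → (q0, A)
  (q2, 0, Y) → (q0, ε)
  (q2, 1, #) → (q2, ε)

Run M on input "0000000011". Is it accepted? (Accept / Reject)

Accept

(q0, 0000000011, #) ⊢ (q2, 000000011, Y#) ⊢ (q0, 00000011, #) ⊢ (q2, 0000011, Y#) ⊢ (q0, 000011, #) ⊢ (q2, 00011, Y#) ⊢ (q0, 0011, #) ⊢ (q2, 011, Y#) ⊢ (q0, 11, #) ⊢ (q2, 1, #) ⊢ (q2, ε, ε)
All input consumed and the stack is empty.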